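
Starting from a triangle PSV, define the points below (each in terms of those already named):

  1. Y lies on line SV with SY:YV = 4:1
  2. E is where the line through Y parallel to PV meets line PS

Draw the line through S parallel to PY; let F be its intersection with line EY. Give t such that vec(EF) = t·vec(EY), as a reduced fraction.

Work in coordinates with P = (0, 0), S = (1, 0), V = (0, 1).
1. Y lies on line SV with SY:YV = 4:1 ⇒ Y = (1/5, 4/5)
2. E is where the line through Y parallel to PV meets line PS ⇒ E = (1/5, 0)
through S parallel to PY: direction (1/5, 4/5); meets EY at F = (1/5, -16/5)
F = E + t·(Y−E) with t = -4

t = -4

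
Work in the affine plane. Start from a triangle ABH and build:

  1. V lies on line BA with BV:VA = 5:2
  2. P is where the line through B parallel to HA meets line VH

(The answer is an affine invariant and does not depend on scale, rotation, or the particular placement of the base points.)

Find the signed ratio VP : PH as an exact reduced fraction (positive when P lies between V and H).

Choose coordinates A = (0, 0), B = (1, 0), H = (0, 1).
1. V lies on line BA with BV:VA = 5:2 ⇒ V = (2/7, 0)
2. P is where the line through B parallel to HA meets line VH ⇒ P = (1, -5/2)
P = V + t·(H−V) with t = -5/2, so VP:PH = t:(1−t) = -5/2:7/2

VP:PH = -5/7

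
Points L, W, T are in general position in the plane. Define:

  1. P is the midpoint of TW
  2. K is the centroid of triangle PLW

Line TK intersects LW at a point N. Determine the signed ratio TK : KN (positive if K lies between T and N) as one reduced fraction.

TK:KN = 5

Set L = (0, 0), W = (1, 0), T = (0, 1); any affine frame gives the same invariant.
1. P is the midpoint of TW ⇒ P = (1/2, 1/2)
2. K is the centroid of triangle PLW ⇒ K = (1/2, 1/6)
line TK meets LW at N = (3/5, 0)
K = T + t·(N−T) with t = 5/6, so TK:KN = 5/6:1/6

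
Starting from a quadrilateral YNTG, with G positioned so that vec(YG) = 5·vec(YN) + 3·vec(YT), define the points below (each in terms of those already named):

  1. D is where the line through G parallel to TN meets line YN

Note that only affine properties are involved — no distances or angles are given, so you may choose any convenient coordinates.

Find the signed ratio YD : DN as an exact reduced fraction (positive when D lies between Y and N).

YD:DN = -8/7

Set Y = (0, 0), N = (1, 0), T = (0, 1), G = (5, 3); any affine frame gives the same invariant.
1. D is where the line through G parallel to TN meets line YN ⇒ D = (8, 0)
D = Y + t·(N−Y) with t = 8, so YD:DN = t:(1−t) = 8:-7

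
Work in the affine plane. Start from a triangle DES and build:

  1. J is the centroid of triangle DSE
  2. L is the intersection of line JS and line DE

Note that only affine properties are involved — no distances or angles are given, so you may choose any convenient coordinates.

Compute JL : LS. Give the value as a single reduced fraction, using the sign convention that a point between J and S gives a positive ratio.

Set D = (0, 0), E = (1, 0), S = (0, 1); any affine frame gives the same invariant.
1. J is the centroid of triangle DSE ⇒ J = (1/3, 1/3)
2. L is the intersection of line JS and line DE ⇒ L = (1/2, 0)
L = J + t·(S−J) with t = -1/2, so JL:LS = t:(1−t) = -1/2:3/2

JL:LS = -1/3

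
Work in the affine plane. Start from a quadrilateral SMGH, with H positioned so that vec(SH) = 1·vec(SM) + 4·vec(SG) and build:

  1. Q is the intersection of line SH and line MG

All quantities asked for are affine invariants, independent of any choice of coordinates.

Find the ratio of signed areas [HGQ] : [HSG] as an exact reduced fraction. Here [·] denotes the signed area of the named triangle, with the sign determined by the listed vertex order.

[HGQ]:[HSG] = -4/5

Assign S = (0, 0), M = (1, 0), G = (0, 1), H = (1, 4) — the answer is frame-independent, so this choice is without loss of generality.
1. Q is the intersection of line SH and line MG ⇒ Q = (1/5, 4/5)
2·[HGQ] = 4/5, 2·[HSG] = -1
[HGQ]:[HSG] = 4/5:-1 = -4/5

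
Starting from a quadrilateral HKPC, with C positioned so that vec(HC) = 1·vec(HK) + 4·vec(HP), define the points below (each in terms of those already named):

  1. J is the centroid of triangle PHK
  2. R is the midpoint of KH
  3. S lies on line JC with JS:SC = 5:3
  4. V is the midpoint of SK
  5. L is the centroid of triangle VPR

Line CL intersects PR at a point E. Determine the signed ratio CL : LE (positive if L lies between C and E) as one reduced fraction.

CL:LE = 69/11

Work in coordinates with H = (0, 0), K = (1, 0), P = (0, 1), C = (1, 4).
1. J is the centroid of triangle PHK ⇒ J = (1/3, 1/3)
2. R is the midpoint of KH ⇒ R = (1/2, 0)
3. S lies on line JC with JS:SC = 5:3 ⇒ S = (3/4, 21/8)
4. V is the midpoint of SK ⇒ V = (7/8, 21/16)
5. L is the centroid of triangle VPR ⇒ L = (11/24, 37/48)
line CL meets PR at E = (77/207, 53/207)
L = C + t·(E−C) with t = 69/80, so CL:LE = 69/80:11/80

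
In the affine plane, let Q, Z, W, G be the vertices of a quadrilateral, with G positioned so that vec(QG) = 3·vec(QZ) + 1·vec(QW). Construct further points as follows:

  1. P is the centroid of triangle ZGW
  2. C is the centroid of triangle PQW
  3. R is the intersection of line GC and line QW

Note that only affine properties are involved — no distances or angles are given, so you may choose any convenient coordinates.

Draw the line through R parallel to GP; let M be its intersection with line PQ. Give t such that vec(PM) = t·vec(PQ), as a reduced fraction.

t = -9/46

Assign Q = (0, 0), Z = (1, 0), W = (0, 1), G = (3, 1) — the answer is frame-independent, so this choice is without loss of generality.
1. P is the centroid of triangle ZGW ⇒ P = (4/3, 2/3)
2. C is the centroid of triangle PQW ⇒ C = (4/9, 5/9)
3. R is the intersection of line GC and line QW ⇒ R = (0, 11/23)
through R parallel to GP: direction (-5/3, -1/3); meets PQ at M = (110/69, 55/69)
M = P + t·(Q−P) with t = -9/46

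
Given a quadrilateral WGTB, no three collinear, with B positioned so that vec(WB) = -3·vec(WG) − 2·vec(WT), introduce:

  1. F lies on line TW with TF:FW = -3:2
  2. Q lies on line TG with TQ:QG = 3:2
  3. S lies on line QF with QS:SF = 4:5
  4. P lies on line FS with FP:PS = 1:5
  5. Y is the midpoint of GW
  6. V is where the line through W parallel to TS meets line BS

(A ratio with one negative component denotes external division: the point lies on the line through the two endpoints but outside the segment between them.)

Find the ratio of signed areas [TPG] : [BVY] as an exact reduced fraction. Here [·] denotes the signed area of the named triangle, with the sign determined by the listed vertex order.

Work in coordinates with W = (0, 0), G = (1, 0), T = (0, 1), B = (-3, -2).
1. F lies on line TW with TF:FW = -3:2 ⇒ F = (0, -2)
2. Q lies on line TG with TQ:QG = 3:2 ⇒ Q = (3/5, 2/5)
3. S lies on line QF with QS:SF = 4:5 ⇒ S = (1/3, -2/3)
4. P lies on line FS with FP:PS = 1:5 ⇒ P = (1/18, -16/9)
5. Y is the midpoint of GW ⇒ Y = (1/2, 0)
6. V is where the line through W parallel to TS meets line BS ⇒ V = (4/27, -20/27)
2·[TPG] = 49/18, 2·[BVY] = 17/9
[TPG]:[BVY] = 49/18:17/9 = 49/34

[TPG]:[BVY] = 49/34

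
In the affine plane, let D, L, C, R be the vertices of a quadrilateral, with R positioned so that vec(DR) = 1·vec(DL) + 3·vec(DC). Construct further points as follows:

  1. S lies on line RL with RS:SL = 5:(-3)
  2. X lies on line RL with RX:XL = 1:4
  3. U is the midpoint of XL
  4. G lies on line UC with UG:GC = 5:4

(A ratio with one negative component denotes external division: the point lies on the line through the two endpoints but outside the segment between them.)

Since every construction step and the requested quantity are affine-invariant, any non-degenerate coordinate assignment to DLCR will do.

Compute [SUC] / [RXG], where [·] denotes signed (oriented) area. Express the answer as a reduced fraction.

Set D = (0, 0), L = (1, 0), C = (0, 1), R = (1, 3); any affine frame gives the same invariant.
1. S lies on line RL with RS:SL = 5:(-3) ⇒ S = (1, -9/2)
2. X lies on line RL with RX:XL = 1:4 ⇒ X = (1, 12/5)
3. U is the midpoint of XL ⇒ U = (1, 6/5)
4. G lies on line UC with UG:GC = 5:4 ⇒ G = (4/9, 49/45)
2·[SUC] = 57/10, 2·[RXG] = -1/3
[SUC]:[RXG] = 57/10:-1/3 = -171/10

[SUC]:[RXG] = -171/10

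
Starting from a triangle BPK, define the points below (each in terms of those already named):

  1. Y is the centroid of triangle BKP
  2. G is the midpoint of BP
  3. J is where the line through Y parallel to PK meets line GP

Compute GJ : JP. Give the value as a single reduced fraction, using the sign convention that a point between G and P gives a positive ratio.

GJ:JP = 1/2

Assign B = (0, 0), P = (1, 0), K = (0, 1) — the answer is frame-independent, so this choice is without loss of generality.
1. Y is the centroid of triangle BKP ⇒ Y = (1/3, 1/3)
2. G is the midpoint of BP ⇒ G = (1/2, 0)
3. J is where the line through Y parallel to PK meets line GP ⇒ J = (2/3, 0)
J = G + t·(P−G) with t = 1/3, so GJ:JP = t:(1−t) = 1/3:2/3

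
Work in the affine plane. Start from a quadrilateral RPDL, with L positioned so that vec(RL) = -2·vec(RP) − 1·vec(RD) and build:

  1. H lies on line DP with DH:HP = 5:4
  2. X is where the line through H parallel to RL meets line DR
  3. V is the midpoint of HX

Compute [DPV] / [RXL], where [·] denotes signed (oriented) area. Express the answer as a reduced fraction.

[DPV]:[RXL] = -5/4

Work in coordinates with R = (0, 0), P = (1, 0), D = (0, 1), L = (-2, -1).
1. H lies on line DP with DH:HP = 5:4 ⇒ H = (5/9, 4/9)
2. X is where the line through H parallel to RL meets line DR ⇒ X = (0, 1/6)
3. V is the midpoint of HX ⇒ V = (5/18, 11/36)
2·[DPV] = -5/12, 2·[RXL] = 1/3
[DPV]:[RXL] = -5/12:1/3 = -5/4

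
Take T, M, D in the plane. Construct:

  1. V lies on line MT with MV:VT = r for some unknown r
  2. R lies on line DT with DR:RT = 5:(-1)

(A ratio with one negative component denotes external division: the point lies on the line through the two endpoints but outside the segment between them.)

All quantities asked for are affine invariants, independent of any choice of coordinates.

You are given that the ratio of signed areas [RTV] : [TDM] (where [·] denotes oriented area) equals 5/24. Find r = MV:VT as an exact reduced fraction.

Work in coordinates with T = (0, 0), M = (1, 0), D = (0, 1).
1. With MV:VT = r, write λ = r/(r+1) so V = M + λ·(T−M); V is affine-linear in λ
2. R lies on line DT with DR:RT = 5:(-1) ⇒ R = (0, -1/4)
Every point depending on V is an affine combination of V and λ-independent points, so each such coordinate is linear in λ; the λ² term in each signed area is a multiple of (T−M)×(T−M) = 0, so 2·[RTV] and 2·[TDM] are each linear in λ. Evaluating at λ=0 and λ=1:
  2·[RTV] = 1/4·λ − 1/4,   2·[TDM] = -1
So [RTV]:[TDM] = (1/4·λ − 1/4) / (-1). Setting this equal to 5/24:
  1/4·λ − 1/4 = 5/24·(-1)  ⇒  λ = 1/6
Then r = λ/(1−λ) = (1/6)/(5/6) = 1/5. Check: with r = 1/5, V = (5/6, 0) and [RTV]:[TDM] = 5/24 as required.

r = 1/5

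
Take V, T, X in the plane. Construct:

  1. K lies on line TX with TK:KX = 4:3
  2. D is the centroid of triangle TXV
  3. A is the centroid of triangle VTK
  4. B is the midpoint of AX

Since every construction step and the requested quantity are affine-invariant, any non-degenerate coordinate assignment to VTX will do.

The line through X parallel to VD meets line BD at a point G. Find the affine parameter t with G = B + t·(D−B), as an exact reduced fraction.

t = -9/5

Set V = (0, 0), T = (1, 0), X = (0, 1); any affine frame gives the same invariant.
1. K lies on line TX with TK:KX = 4:3 ⇒ K = (3/7, 4/7)
2. D is the centroid of triangle TXV ⇒ D = (1/3, 1/3)
3. A is the centroid of triangle VTK ⇒ A = (10/21, 4/21)
4. B is the midpoint of AX ⇒ B = (5/21, 25/42)
through X parallel to VD: direction (1/3, 1/3); meets BD at G = (1/15, 16/15)
G = B + t·(D−B) with t = -9/5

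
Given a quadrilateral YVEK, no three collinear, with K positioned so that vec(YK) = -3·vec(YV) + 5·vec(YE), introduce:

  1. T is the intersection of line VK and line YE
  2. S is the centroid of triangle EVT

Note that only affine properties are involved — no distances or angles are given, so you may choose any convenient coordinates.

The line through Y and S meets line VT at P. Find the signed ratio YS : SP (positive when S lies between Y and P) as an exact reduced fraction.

YS:SP = 14

Set Y = (0, 0), V = (1, 0), E = (0, 1), K = (-3, 5); any affine frame gives the same invariant.
1. T is the intersection of line VK and line YE ⇒ T = (0, 5/4)
2. S is the centroid of triangle EVT ⇒ S = (1/3, 3/4)
line YS meets VT at P = (5/14, 45/56)
S = Y + t·(P−Y) with t = 14/15, so YS:SP = 14/15:1/15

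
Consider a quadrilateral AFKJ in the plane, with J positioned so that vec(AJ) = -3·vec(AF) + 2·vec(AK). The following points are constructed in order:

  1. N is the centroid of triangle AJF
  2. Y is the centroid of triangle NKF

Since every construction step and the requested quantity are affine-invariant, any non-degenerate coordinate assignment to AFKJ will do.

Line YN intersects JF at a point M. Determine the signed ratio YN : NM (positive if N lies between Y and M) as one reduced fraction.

Assign A = (0, 0), F = (1, 0), K = (0, 1), J = (-3, 2) — the answer is frame-independent, so this choice is without loss of generality.
1. N is the centroid of triangle AJF ⇒ N = (-2/3, 2/3)
2. Y is the centroid of triangle NKF ⇒ Y = (1/9, 5/9)
line YN meets JF at M = (-1/5, 3/5)
N = Y + t·(M−Y) with t = 5/2, so YN:NM = 5/2:-3/2

YN:NM = -5/3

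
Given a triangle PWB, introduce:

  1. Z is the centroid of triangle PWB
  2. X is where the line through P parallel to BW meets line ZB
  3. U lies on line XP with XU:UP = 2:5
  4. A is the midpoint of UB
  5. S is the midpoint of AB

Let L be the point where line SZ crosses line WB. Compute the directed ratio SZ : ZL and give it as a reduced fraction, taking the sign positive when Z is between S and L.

SZ:ZL = -1/4

Choose coordinates P = (0, 0), W = (1, 0), B = (0, 1).
1. Z is the centroid of triangle PWB ⇒ Z = (1/3, 1/3)
2. X is where the line through P parallel to BW meets line ZB ⇒ X = (1, -1)
3. U lies on line XP with XU:UP = 2:5 ⇒ U = (5/7, -5/7)
4. A is the midpoint of UB ⇒ A = (5/14, 1/7)
5. S is the midpoint of AB ⇒ S = (5/28, 4/7)
line SZ meets WB at L = (-2/7, 9/7)
Z = S + t·(L−S) with t = -1/3, so SZ:ZL = -1/3:4/3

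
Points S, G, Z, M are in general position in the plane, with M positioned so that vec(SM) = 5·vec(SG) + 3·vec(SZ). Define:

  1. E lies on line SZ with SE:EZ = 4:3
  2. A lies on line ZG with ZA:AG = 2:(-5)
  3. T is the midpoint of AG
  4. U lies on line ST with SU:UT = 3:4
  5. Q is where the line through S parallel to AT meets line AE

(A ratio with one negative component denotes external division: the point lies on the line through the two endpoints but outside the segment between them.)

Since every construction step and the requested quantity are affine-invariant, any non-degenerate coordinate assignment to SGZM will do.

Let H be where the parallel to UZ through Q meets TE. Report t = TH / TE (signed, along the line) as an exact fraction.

t = -301/111

Assign S = (0, 0), G = (1, 0), Z = (0, 1), M = (5, 3) — the answer is frame-independent, so this choice is without loss of generality.
1. E lies on line SZ with SE:EZ = 4:3 ⇒ E = (0, 4/7)
2. A lies on line ZG with ZA:AG = 2:(-5) ⇒ A = (-2/3, 5/3)
3. T is the midpoint of AG ⇒ T = (1/6, 5/6)
4. U lies on line ST with SU:UT = 3:4 ⇒ U = (1/14, 5/14)
5. Q is where the line through S parallel to AT meets line AE ⇒ Q = (8/9, -8/9)
through Q parallel to UZ: direction (-1/14, 9/14); meets TE at H = (206/333, 514/333)
H = T + t·(E−T) with t = -301/111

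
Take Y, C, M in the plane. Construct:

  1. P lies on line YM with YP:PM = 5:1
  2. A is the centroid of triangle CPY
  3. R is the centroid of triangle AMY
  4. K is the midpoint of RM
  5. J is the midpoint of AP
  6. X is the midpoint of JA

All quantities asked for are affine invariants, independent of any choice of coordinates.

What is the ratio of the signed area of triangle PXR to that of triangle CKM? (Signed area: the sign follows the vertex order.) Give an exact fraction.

Work in coordinates with Y = (0, 0), C = (1, 0), M = (0, 1).
1. P lies on line YM with YP:PM = 5:1 ⇒ P = (0, 5/6)
2. A is the centroid of triangle CPY ⇒ A = (1/3, 5/18)
3. R is the centroid of triangle AMY ⇒ R = (1/9, 23/54)
4. K is the midpoint of RM ⇒ K = (1/18, 77/108)
5. J is the midpoint of AP ⇒ J = (1/6, 5/9)
6. X is the midpoint of JA ⇒ X = (1/4, 5/12)
2·[PXR] = -1/18, 2·[CKM] = -25/108
[PXR]:[CKM] = -1/18:-25/108 = 6/25

[PXR]:[CKM] = 6/25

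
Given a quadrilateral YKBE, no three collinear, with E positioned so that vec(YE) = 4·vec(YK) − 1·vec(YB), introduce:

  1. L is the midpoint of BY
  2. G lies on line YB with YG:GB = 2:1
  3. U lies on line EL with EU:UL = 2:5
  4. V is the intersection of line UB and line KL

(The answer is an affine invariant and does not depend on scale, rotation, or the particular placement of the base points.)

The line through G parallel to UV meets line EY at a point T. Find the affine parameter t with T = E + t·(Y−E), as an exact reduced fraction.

t = 4/9

Work in coordinates with Y = (0, 0), K = (1, 0), B = (0, 1), E = (4, -1).
1. L is the midpoint of BY ⇒ L = (0, 1/2)
2. G lies on line YB with YG:GB = 2:1 ⇒ G = (0, 2/3)
3. U lies on line EL with EU:UL = 2:5 ⇒ U = (20/7, -4/7)
4. V is the intersection of line UB and line KL ⇒ V = (10, -9/2)
through G parallel to UV: direction (50/7, -55/14); meets EY at T = (20/9, -5/9)
T = E + t·(Y−E) with t = 4/9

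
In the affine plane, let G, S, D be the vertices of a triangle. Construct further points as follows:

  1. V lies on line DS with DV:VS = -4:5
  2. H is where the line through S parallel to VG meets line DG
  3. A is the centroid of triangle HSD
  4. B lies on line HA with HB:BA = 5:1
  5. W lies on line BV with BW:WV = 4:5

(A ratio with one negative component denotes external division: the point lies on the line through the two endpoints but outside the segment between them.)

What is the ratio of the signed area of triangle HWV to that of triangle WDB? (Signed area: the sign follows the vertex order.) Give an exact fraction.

[HWV]:[WDB] = -225/128

Assign G = (0, 0), S = (1, 0), D = (0, 1) — the answer is frame-independent, so this choice is without loss of generality.
1. V lies on line DS with DV:VS = -4:5 ⇒ V = (-4, 5)
2. H is where the line through S parallel to VG meets line DG ⇒ H = (0, 5/4)
3. A is the centroid of triangle HSD ⇒ A = (1/3, 3/4)
4. B lies on line HA with HB:BA = 5:1 ⇒ B = (5/18, 5/6)
5. W lies on line BV with BW:WV = 4:5 ⇒ W = (-263/162, 145/54)
2·[HWV] = -25/72, 2·[WDB] = 16/81
[HWV]:[WDB] = -25/72:16/81 = -225/128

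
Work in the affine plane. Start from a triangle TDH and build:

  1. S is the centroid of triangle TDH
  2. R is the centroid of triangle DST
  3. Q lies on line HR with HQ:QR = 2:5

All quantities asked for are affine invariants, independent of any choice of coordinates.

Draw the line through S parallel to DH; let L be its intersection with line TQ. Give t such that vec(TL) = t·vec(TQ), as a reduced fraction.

t = 42/55

Work in coordinates with T = (0, 0), D = (1, 0), H = (0, 1).
1. S is the centroid of triangle TDH ⇒ S = (1/3, 1/3)
2. R is the centroid of triangle DST ⇒ R = (4/9, 1/9)
3. Q lies on line HR with HQ:QR = 2:5 ⇒ Q = (8/63, 47/63)
through S parallel to DH: direction (-1, 1); meets TQ at L = (16/165, 94/165)
L = T + t·(Q−T) with t = 42/55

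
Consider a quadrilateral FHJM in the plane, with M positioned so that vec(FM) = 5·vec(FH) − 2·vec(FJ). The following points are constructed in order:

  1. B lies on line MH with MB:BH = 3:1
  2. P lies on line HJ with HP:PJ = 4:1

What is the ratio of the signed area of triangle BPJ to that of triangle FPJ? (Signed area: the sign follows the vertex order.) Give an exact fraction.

[BPJ]:[FPJ] = -1/2

Set F = (0, 0), H = (1, 0), J = (0, 1), M = (5, -2); any affine frame gives the same invariant.
1. B lies on line MH with MB:BH = 3:1 ⇒ B = (2, -1/2)
2. P lies on line HJ with HP:PJ = 4:1 ⇒ P = (1/5, 4/5)
2·[BPJ] = -1/10, 2·[FPJ] = 1/5
[BPJ]:[FPJ] = -1/10:1/5 = -1/2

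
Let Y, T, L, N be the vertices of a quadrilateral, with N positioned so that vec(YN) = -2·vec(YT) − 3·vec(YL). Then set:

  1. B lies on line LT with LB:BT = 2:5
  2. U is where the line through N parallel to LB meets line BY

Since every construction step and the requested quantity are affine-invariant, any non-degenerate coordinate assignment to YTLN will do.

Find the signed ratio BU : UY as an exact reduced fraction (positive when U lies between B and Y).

Assign Y = (0, 0), T = (1, 0), L = (0, 1), N = (-2, -3) — the answer is frame-independent, so this choice is without loss of generality.
1. B lies on line LT with LB:BT = 2:5 ⇒ B = (2/7, 5/7)
2. U is where the line through N parallel to LB meets line BY ⇒ U = (-10/7, -25/7)
U = B + t·(Y−B) with t = 6, so BU:UY = t:(1−t) = 6:-5

BU:UY = -6/5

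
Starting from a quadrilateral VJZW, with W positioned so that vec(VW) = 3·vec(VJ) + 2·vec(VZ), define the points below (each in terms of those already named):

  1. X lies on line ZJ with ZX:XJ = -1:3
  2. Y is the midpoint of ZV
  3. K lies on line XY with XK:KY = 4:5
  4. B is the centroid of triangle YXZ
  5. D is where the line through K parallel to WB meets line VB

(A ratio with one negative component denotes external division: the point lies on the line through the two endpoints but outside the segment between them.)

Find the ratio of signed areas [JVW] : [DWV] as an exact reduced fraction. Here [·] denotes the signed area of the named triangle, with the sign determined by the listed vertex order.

Work in coordinates with V = (0, 0), J = (1, 0), Z = (0, 1), W = (3, 2).
1. X lies on line ZJ with ZX:XJ = -1:3 ⇒ X = (-1/2, 3/2)
2. Y is the midpoint of ZV ⇒ Y = (0, 1/2)
3. K lies on line XY with XK:KY = 4:5 ⇒ K = (-5/18, 19/18)
4. B is the centroid of triangle YXZ ⇒ B = (-1/6, 1)
5. D is where the line through K parallel to WB meets line VB ⇒ D = (-391/2160, 391/360)
2·[JVW] = -2, 2·[DWV] = -391/108
[JVW]:[DWV] = -2:-391/108 = 216/391

[JVW]:[DWV] = 216/391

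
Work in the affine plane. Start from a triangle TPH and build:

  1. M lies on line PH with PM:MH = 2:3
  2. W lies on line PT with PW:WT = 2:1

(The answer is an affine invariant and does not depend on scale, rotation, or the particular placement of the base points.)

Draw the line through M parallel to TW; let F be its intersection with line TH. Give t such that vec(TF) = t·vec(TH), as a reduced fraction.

Assign T = (0, 0), P = (1, 0), H = (0, 1) — the answer is frame-independent, so this choice is without loss of generality.
1. M lies on line PH with PM:MH = 2:3 ⇒ M = (3/5, 2/5)
2. W lies on line PT with PW:WT = 2:1 ⇒ W = (1/3, 0)
through M parallel to TW: direction (1/3, 0); meets TH at F = (0, 2/5)
F = T + t·(H−T) with t = 2/5

t = 2/5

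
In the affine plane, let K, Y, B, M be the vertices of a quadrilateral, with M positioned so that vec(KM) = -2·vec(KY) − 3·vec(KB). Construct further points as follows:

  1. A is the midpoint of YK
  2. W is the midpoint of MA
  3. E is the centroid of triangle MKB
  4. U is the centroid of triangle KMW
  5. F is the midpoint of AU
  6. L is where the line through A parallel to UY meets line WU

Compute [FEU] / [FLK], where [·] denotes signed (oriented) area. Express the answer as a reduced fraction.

Assign K = (0, 0), Y = (1, 0), B = (0, 1), M = (-2, -3) — the answer is frame-independent, so this choice is without loss of generality.
1. A is the midpoint of YK ⇒ A = (1/2, 0)
2. W is the midpoint of MA ⇒ W = (-3/4, -3/2)
3. E is the centroid of triangle MKB ⇒ E = (-2/3, -2/3)
4. U is the centroid of triangle KMW ⇒ U = (-11/12, -3/2)
5. F is the midpoint of AU ⇒ F = (-5/24, -3/4)
6. L is where the line through A parallel to UY meets line WU ⇒ L = (-17/12, -3/2)
2·[FEU] = 29/72, 2·[FLK] = -3/4
[FEU]:[FLK] = 29/72:-3/4 = -29/54

[FEU]:[FLK] = -29/54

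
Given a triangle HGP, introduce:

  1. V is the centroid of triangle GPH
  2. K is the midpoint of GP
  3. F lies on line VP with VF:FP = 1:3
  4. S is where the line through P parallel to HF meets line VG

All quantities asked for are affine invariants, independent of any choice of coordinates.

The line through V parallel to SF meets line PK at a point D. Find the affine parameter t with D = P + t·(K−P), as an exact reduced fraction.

t = 32/21

Work in coordinates with H = (0, 0), G = (1, 0), P = (0, 1).
1. V is the centroid of triangle GPH ⇒ V = (1/3, 1/3)
2. K is the midpoint of GP ⇒ K = (1/2, 1/2)
3. F lies on line VP with VF:FP = 1:3 ⇒ F = (1/4, 1/2)
4. S is where the line through P parallel to HF meets line VG ⇒ S = (-1/5, 3/5)
through V parallel to SF: direction (9/20, -1/10); meets PK at D = (16/21, 5/21)
D = P + t·(K−P) with t = 32/21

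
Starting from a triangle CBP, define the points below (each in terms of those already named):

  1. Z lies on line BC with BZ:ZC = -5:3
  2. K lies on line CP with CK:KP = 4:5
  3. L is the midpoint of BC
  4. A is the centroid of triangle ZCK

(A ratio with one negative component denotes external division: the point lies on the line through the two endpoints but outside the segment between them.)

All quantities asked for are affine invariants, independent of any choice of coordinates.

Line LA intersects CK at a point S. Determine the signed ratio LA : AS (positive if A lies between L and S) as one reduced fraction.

LA:AS = -2

Set C = (0, 0), B = (1, 0), P = (0, 1); any affine frame gives the same invariant.
1. Z lies on line BC with BZ:ZC = -5:3 ⇒ Z = (-3/2, 0)
2. K lies on line CP with CK:KP = 4:5 ⇒ K = (0, 4/9)
3. L is the midpoint of BC ⇒ L = (1/2, 0)
4. A is the centroid of triangle ZCK ⇒ A = (-1/2, 4/27)
line LA meets CK at S = (0, 2/27)
A = L + t·(S−L) with t = 2, so LA:AS = 2:-1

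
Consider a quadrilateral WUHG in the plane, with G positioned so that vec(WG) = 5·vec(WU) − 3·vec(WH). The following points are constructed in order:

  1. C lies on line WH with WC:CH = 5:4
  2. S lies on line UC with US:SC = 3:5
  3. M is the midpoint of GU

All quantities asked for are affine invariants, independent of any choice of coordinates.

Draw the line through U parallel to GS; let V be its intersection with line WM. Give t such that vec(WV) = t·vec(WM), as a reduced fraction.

Work in coordinates with W = (0, 0), U = (1, 0), H = (0, 1), G = (5, -3).
1. C lies on line WH with WC:CH = 5:4 ⇒ C = (0, 5/9)
2. S lies on line UC with US:SC = 3:5 ⇒ S = (5/8, 5/24)
3. M is the midpoint of GU ⇒ M = (3, -3/2)
through U parallel to GS: direction (-35/8, 77/24); meets WM at V = (22/7, -11/7)
V = W + t·(M−W) with t = 22/21

t = 22/21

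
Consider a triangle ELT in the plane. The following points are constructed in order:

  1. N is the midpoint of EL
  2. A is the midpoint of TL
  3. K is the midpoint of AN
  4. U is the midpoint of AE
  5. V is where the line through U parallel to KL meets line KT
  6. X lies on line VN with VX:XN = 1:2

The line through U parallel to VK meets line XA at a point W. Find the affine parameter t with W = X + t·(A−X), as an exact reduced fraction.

t = -7/8

Set E = (0, 0), L = (1, 0), T = (0, 1); any affine frame gives the same invariant.
1. N is the midpoint of EL ⇒ N = (1/2, 0)
2. A is the midpoint of TL ⇒ A = (1/2, 1/2)
3. K is the midpoint of AN ⇒ K = (1/2, 1/4)
4. U is the midpoint of AE ⇒ U = (1/4, 1/4)
5. V is where the line through U parallel to KL meets line KT ⇒ V = (5/8, 1/16)
6. X lies on line VN with VX:XN = 1:2 ⇒ X = (7/12, 1/24)
through U parallel to VK: direction (-1/8, 3/16); meets XA at W = (21/32, -23/64)
W = X + t·(A−X) with t = -7/8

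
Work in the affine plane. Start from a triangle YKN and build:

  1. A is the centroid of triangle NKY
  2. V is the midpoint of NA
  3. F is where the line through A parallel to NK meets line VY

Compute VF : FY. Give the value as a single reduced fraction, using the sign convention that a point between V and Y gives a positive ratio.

Work in coordinates with Y = (0, 0), K = (1, 0), N = (0, 1).
1. A is the centroid of triangle NKY ⇒ A = (1/3, 1/3)
2. V is the midpoint of NA ⇒ V = (1/6, 2/3)
3. F is where the line through A parallel to NK meets line VY ⇒ F = (2/15, 8/15)
F = V + t·(Y−V) with t = 1/5, so VF:FY = t:(1−t) = 1/5:4/5

VF:FY = 1/4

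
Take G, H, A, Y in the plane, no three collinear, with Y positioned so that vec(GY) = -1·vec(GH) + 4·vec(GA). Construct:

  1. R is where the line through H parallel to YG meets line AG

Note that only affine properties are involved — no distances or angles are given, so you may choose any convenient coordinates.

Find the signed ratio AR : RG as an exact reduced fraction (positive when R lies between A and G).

Work in coordinates with G = (0, 0), H = (1, 0), A = (0, 1), Y = (-1, 4).
1. R is where the line through H parallel to YG meets line AG ⇒ R = (0, 4)
R = A + t·(G−A) with t = -3, so AR:RG = t:(1−t) = -3:4

AR:RG = -3/4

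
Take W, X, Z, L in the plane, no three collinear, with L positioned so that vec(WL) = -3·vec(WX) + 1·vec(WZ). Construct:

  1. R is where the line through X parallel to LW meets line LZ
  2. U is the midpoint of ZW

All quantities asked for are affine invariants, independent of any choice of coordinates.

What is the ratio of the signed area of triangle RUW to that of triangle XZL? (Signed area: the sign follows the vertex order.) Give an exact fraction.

Choose coordinates W = (0, 0), X = (1, 0), Z = (0, 1), L = (-3, 1).
1. R is where the line through X parallel to LW meets line LZ ⇒ R = (-2, 1)
2. U is the midpoint of ZW ⇒ U = (0, 1/2)
2·[RUW] = -1, 2·[XZL] = 3
[RUW]:[XZL] = -1:3 = -1/3

[RUW]:[XZL] = -1/3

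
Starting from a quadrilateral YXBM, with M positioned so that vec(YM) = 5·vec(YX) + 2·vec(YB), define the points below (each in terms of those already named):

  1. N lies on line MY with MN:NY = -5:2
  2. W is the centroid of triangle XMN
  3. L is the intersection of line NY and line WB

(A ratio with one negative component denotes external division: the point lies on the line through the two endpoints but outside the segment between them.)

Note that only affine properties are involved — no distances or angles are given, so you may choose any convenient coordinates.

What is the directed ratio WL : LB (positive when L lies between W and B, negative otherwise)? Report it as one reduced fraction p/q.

Choose coordinates Y = (0, 0), X = (1, 0), B = (0, 1), M = (5, 2).
1. N lies on line MY with MN:NY = -5:2 ⇒ N = (-10/3, -4/3)
2. W is the centroid of triangle XMN ⇒ W = (8/9, 2/9)
3. L is the intersection of line NY and line WB ⇒ L = (40/51, 16/51)
L = W + t·(B−W) with t = 2/17, so WL:LB = t:(1−t) = 2/17:15/17

WL:LB = 2/15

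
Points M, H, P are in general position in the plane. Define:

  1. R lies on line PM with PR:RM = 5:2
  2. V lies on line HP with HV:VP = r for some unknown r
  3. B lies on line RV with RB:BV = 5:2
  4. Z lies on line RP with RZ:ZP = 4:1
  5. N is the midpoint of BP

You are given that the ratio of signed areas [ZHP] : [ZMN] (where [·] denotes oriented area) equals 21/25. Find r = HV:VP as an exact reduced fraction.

r = 4/5

Work in coordinates with M = (0, 0), H = (1, 0), P = (0, 1).
1. R lies on line PM with PR:RM = 5:2 ⇒ R = (0, 2/7)
2. With HV:VP = r, write λ = r/(r+1) so V = H + λ·(P−H); V is affine-linear in λ
3. B lies on line RV with RB:BV = 5:2 ⇒ B is an affine combination of earlier points and hence also affine-linear in λ
4. Z lies on line RP with RZ:ZP = 4:1 ⇒ Z = (0, 6/7)
5. N is the midpoint of BP ⇒ N is an affine combination of earlier points and hence also affine-linear in λ
Every point depending on V is an affine combination of V and λ-independent points, so each such coordinate is linear in λ; the λ² term in each signed area is a multiple of (P−H)×(P−H) = 0, so 2·[ZHP] and 2·[ZMN] are each linear in λ. Evaluating at λ=0 and λ=1:
  2·[ZHP] = 1/7,   2·[ZMN] = -15/49·λ + 15/49
So [ZHP]:[ZMN] = (1/7) / (-15/49·λ + 15/49). Setting this equal to 21/25:
  1/7 = 21/25·(-15/49·λ + 15/49)  ⇒  λ = 4/9
Then r = λ/(1−λ) = (4/9)/(5/9) = 4/5. Check: with r = 4/5, V = (5/9, 4/9) and [ZHP]:[ZMN] = 21/25 as required.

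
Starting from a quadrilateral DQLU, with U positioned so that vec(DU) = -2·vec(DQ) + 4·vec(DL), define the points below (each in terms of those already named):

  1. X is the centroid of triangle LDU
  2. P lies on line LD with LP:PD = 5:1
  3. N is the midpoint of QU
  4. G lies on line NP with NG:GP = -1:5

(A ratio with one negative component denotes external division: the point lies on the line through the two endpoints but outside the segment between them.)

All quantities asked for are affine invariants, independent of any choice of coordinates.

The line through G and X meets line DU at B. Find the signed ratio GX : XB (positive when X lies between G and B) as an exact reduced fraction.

Work in coordinates with D = (0, 0), Q = (1, 0), L = (0, 1), U = (-2, 4).
1. X is the centroid of triangle LDU ⇒ X = (-2/3, 5/3)
2. P lies on line LD with LP:PD = 5:1 ⇒ P = (0, 1/6)
3. N is the midpoint of QU ⇒ N = (-1/2, 2)
4. G lies on line NP with NG:GP = -1:5 ⇒ G = (-5/8, 59/24)
line GX meets DU at B = (-43/63, 86/63)
X = G + t·(B−G) with t = 21/29, so GX:XB = 21/29:8/29

GX:XB = 21/8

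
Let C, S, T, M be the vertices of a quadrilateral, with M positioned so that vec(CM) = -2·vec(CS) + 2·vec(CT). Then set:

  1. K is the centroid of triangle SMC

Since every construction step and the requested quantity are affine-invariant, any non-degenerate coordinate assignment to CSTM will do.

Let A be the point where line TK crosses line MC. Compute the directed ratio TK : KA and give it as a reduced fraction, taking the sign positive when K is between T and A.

Work in coordinates with C = (0, 0), S = (1, 0), T = (0, 1), M = (-2, 2).
1. K is the centroid of triangle SMC ⇒ K = (-1/3, 2/3)
line TK meets MC at A = (-1/2, 1/2)
K = T + t·(A−T) with t = 2/3, so TK:KA = 2/3:1/3

TK:KA = 2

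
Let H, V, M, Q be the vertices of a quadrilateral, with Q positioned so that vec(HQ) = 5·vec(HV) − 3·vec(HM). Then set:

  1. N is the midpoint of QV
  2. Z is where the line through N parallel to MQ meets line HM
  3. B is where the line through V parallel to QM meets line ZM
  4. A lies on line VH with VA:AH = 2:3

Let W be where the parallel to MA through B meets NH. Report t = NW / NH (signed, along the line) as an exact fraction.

t = 27/35

Choose coordinates H = (0, 0), V = (1, 0), M = (0, 1), Q = (5, -3).
1. N is the midpoint of QV ⇒ N = (3, -3/2)
2. Z is where the line through N parallel to MQ meets line HM ⇒ Z = (0, 9/10)
3. B is where the line through V parallel to QM meets line ZM ⇒ B = (0, 4/5)
4. A lies on line VH with VA:AH = 2:3 ⇒ A = (3/5, 0)
through B parallel to MA: direction (3/5, -1); meets NH at W = (24/35, -12/35)
W = N + t·(H−N) with t = 27/35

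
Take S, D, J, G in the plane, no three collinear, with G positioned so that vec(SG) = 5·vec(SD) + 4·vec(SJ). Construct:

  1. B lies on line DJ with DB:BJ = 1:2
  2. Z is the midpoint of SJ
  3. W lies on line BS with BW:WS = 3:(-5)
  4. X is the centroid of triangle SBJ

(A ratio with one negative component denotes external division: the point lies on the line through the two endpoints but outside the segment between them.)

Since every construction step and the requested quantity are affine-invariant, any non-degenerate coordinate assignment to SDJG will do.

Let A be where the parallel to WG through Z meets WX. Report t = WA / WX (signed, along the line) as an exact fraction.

Choose coordinates S = (0, 0), D = (1, 0), J = (0, 1), G = (5, 4).
1. B lies on line DJ with DB:BJ = 1:2 ⇒ B = (2/3, 1/3)
2. Z is the midpoint of SJ ⇒ Z = (0, 1/2)
3. W lies on line BS with BW:WS = 3:(-5) ⇒ W = (5/3, 5/6)
4. X is the centroid of triangle SBJ ⇒ X = (2/9, 4/9)
through Z parallel to WG: direction (10/3, 19/6); meets WX at A = (-10/59, 20/59)
A = W + t·(X−W) with t = 75/59

t = 75/59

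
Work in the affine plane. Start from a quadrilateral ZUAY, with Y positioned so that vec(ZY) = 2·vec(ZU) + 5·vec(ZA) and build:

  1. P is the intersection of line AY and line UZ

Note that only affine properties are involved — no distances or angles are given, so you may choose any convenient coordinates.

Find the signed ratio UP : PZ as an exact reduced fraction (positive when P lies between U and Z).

Assign Z = (0, 0), U = (1, 0), A = (0, 1), Y = (2, 5) — the answer is frame-independent, so this choice is without loss of generality.
1. P is the intersection of line AY and line UZ ⇒ P = (-1/2, 0)
P = U + t·(Z−U) with t = 3/2, so UP:PZ = t:(1−t) = 3/2:-1/2

UP:PZ = -3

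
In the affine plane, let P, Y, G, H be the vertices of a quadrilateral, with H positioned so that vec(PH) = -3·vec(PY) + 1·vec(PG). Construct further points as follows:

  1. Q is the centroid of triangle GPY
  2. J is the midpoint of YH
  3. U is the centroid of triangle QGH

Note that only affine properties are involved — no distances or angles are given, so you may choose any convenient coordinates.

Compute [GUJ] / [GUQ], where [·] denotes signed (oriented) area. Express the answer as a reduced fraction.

[GUJ]:[GUQ] = 1/3

Work in coordinates with P = (0, 0), Y = (1, 0), G = (0, 1), H = (-3, 1).
1. Q is the centroid of triangle GPY ⇒ Q = (1/3, 1/3)
2. J is the midpoint of YH ⇒ J = (-1, 1/2)
3. U is the centroid of triangle QGH ⇒ U = (-8/9, 7/9)
2·[GUJ] = 2/9, 2·[GUQ] = 2/3
[GUJ]:[GUQ] = 2/9:2/3 = 1/3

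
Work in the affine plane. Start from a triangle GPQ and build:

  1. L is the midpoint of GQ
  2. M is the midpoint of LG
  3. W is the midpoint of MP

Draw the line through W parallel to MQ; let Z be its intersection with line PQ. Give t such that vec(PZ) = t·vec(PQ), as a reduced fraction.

t = 1/2

Choose coordinates G = (0, 0), P = (1, 0), Q = (0, 1).
1. L is the midpoint of GQ ⇒ L = (0, 1/2)
2. M is the midpoint of LG ⇒ M = (0, 1/4)
3. W is the midpoint of MP ⇒ W = (1/2, 1/8)
through W parallel to MQ: direction (0, 3/4); meets PQ at Z = (1/2, 1/2)
Z = P + t·(Q−P) with t = 1/2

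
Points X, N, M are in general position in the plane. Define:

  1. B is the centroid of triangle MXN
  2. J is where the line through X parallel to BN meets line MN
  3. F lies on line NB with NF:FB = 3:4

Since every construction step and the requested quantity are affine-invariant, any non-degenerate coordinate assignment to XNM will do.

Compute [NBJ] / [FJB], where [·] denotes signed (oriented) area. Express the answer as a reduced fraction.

Choose coordinates X = (0, 0), N = (1, 0), M = (0, 1).
1. B is the centroid of triangle MXN ⇒ B = (1/3, 1/3)
2. J is where the line through X parallel to BN meets line MN ⇒ J = (2, -1)
3. F lies on line NB with NF:FB = 3:4 ⇒ F = (5/7, 1/7)
2·[NBJ] = 1/3, 2·[FJB] = -4/21
[NBJ]:[FJB] = 1/3:-4/21 = -7/4

[NBJ]:[FJB] = -7/4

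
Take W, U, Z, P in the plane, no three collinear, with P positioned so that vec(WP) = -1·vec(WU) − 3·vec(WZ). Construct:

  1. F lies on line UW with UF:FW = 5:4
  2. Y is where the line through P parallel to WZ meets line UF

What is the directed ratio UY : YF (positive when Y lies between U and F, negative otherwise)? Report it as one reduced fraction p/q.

UY:YF = -18/13

Choose coordinates W = (0, 0), U = (1, 0), Z = (0, 1), P = (-1, -3).
1. F lies on line UW with UF:FW = 5:4 ⇒ F = (4/9, 0)
2. Y is where the line through P parallel to WZ meets line UF ⇒ Y = (-1, 0)
Y = U + t·(F−U) with t = 18/5, so UY:YF = t:(1−t) = 18/5:-13/5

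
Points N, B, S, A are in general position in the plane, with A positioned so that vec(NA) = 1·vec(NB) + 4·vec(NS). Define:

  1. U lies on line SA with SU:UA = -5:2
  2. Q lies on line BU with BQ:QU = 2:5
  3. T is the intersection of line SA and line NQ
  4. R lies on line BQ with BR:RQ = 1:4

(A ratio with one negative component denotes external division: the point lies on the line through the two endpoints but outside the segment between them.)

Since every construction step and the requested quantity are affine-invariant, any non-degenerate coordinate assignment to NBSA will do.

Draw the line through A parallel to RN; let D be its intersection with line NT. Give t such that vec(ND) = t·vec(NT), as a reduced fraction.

t = -325/63

Assign N = (0, 0), B = (1, 0), S = (0, 1), A = (1, 4) — the answer is frame-independent, so this choice is without loss of generality.
1. U lies on line SA with SU:UA = -5:2 ⇒ U = (5/3, 6)
2. Q lies on line BU with BQ:QU = 2:5 ⇒ Q = (25/21, 12/7)
3. T is the intersection of line SA and line NQ ⇒ T = (-25/39, -12/13)
4. R lies on line BQ with BR:RQ = 1:4 ⇒ R = (109/105, 12/35)
through A parallel to RN: direction (-109/105, -12/35); meets NT at D = (625/189, 100/21)
D = N + t·(T−N) with t = -325/63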